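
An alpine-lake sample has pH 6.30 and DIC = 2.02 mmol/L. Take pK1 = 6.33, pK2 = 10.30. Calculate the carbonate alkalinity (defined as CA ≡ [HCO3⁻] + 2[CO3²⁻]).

CA = 0.975 mmol/L

CA = [HCO3⁻] + 2[CO3²⁻] = (α₁ + 2α₂)·DIC
At pH 6.30: [H⁺]/K1 = 10^0.03 = 1.0715, K2/[H⁺] = 10^-4.00 = 0.00010000
α₁ = 1/(1 + 1.0715 + 0.00010000) = 1/2.0716 = 0.4827; α₂ = α₁·K2/[H⁺] = 4.827×10^-5
α₁ + 2α₂ = 0.4828
CA = 0.4828 × 2.02 = 0.975 mmol/L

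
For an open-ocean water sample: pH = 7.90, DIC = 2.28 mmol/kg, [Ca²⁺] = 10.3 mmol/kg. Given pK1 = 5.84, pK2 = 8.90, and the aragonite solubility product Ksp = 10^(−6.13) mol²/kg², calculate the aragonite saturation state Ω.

Ω = 2.86

α₂ = 1 / (1 + [H⁺]/K2 + [H⁺]²/(K1K2)) = 1 / (1 + 10^+1.00 + 10^-1.06)
   = 1 / (1 + 10.000 + 0.087096) = 1/11.087 = 0.09019
[CO3²⁻] = α₂ × DIC = 0.09019 × 2.28 = 0.2056 mmol/kg
Ksp = 10^(−6.13) = 7.413×10^-7
Ω = [Ca²⁺][CO3²⁻]/Ksp = (10.3×10^-3)(2.056×10^-4) / 7.413×10^-7 = 2.86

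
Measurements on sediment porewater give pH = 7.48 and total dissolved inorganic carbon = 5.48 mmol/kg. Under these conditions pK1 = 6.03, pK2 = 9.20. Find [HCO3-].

[HCO3⁻] = 5.20 mmol/kg

α₁ = 1 / (1 + [H⁺]/K1 + K2/[H⁺]) = 1 / (1 + 10^-1.45 + 10^-1.72)
   = 1 / (1 + 0.035481 + 0.019055) = 1/1.0545 = 0.9483
[HCO3⁻] = α₁ × DIC = 0.9483 × 5.48 = 5.20 mmol/kg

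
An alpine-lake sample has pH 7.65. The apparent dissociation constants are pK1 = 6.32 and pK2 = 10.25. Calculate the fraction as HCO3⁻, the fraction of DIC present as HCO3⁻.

α₁ = 0.953

α₁ = 1 / (1 + [H⁺]/K1 + K2/[H⁺]) = 1 / (1 + 10^-1.33 + 10^-2.60)
   = 1 / (1 + 0.046774 + 0.0025119) = 1/1.0493 = 0.9530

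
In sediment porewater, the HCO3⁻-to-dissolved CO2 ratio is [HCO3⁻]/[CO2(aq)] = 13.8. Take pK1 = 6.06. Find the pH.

From K1 = [H⁺][HCO3⁻]/[CO2(aq)]:  pH = pK1 + log₁₀([HCO3⁻]/[CO2(aq)])
log₁₀(13.8) = +1.140
pH = 6.06 + (+1.140) = 7.20

pH = 7.20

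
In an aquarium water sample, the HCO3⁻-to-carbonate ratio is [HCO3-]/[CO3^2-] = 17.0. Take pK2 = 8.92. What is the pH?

From K2 = [H⁺][CO3^2-]/[HCO3-]:  pH = pK2 − log₁₀([HCO3-]/[CO3^2-])
log₁₀(17.0) = +1.230
pH = 8.92 − (+1.230) = 7.69

pH = 7.69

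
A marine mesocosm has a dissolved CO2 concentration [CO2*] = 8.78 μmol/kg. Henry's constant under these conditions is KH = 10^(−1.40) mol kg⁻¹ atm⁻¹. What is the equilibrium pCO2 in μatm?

KH = 10^(−1.40) = 3.981×10^-2 mol kg⁻¹ atm⁻¹
pCO2 = [CO2*]/KH = 8.78×10^-6 / 3.981×10^-2 = 2.21×10^-4 atm = 221 μatm

pCO2 = 221 μatm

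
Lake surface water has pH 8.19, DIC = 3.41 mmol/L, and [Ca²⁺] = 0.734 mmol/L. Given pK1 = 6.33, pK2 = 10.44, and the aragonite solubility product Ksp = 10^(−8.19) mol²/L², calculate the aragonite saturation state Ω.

Ω = 2.14

α₂ = 1 / (1 + [H⁺]/K2 + [H⁺]²/(K1K2)) = 1 / (1 + 10^+2.25 + 10^+0.39)
   = 1 / (1 + 177.83 + 2.4547) = 1/181.28 = 0.005516
[CO3²⁻] = α₂ × DIC = 0.005516 × 3.41 = 0.01881 mmol/L = 18.81 μmol/L
Ksp = 10^(−8.19) = 6.457×10^-9
Ω = [Ca²⁺][CO3²⁻]/Ksp = (0.734×10^-3)(1.881×10^-5) / 6.457×10^-9 = 2.14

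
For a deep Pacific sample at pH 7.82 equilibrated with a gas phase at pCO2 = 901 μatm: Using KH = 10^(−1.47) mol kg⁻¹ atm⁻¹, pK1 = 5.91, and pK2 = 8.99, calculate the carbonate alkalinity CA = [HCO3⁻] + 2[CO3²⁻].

CA = 2.82 mmol/kg

[CO2*] = KH · pCO2 = 10^(−1.47) × 901×10^-6 = 3.053×10^-5 mol/kg
α₀ = 1/(1 + K1/[H⁺] + K1K2/[H⁺]²) = 1/(1 + 10^+1.91 + 10^+0.74) = 0.01139
DIC = [CO2*]/α₀ = 3.053×10^-5 / 0.01139 = 2.680 mmol/kg
CA = (α₁ + 2α₂)·DIC = (0.9260 + 2×0.06261) × 2.680 = 2.82 mmol/kg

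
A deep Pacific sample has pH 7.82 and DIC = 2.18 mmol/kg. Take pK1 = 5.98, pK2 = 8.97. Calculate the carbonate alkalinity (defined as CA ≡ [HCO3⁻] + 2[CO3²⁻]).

CA = [HCO3⁻] + 2[CO3²⁻] = (α₁ + 2α₂)·DIC
At pH 7.82: [H⁺]/K1 = 10^-1.84 = 0.014454, K2/[H⁺] = 10^-1.15 = 0.070795
α₁ = 1/(1 + 0.014454 + 0.070795) = 1/1.0852 = 0.9214; α₂ = α₁·K2/[H⁺] = 0.06523
α₁ + 2α₂ = 1.0519
CA = 1.0519 × 2.18 = 2.29 mmol/kg

CA = 2.29 mmol/kg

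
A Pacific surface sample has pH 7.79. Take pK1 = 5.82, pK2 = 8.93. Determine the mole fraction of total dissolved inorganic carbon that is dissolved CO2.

α₀ = 0.00989

α₀ = 1 / (1 + K1/[H⁺] + K1K2/[H⁺]²) = 1 / (1 + 10^+1.97 + 10^+0.83)
   = 1 / (1 + 93.325 + 6.7608) = 1/101.09 = 0.009893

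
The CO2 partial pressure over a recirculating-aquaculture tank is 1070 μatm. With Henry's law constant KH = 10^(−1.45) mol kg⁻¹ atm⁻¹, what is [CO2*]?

KH = 10^(−1.45) = 3.548×10^-2 mol kg⁻¹ atm⁻¹
[CO2*] = KH · pCO2 = 3.548×10^-2 × 1070×10^-6 atm = 3.80×10^-5 mol/kg

[CO2*] = 38.0 μmol/kg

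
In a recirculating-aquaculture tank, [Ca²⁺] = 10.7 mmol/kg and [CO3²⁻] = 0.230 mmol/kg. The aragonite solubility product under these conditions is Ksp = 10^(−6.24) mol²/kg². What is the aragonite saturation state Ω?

Ksp = 10^(−6.24) = 5.754×10^-7
Ω = [Ca²⁺][CO3²⁻]/Ksp = (10.7×10^-3)(0.230×10^-3) / 5.754×10^-7 = 4.28

Ω = 4.28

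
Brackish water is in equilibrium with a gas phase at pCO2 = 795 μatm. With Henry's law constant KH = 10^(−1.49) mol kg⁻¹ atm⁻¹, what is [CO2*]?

[CO2*] = 25.7 μmol/kg

KH = 10^(−1.49) = 3.236×10^-2 mol kg⁻¹ atm⁻¹
[CO2*] = KH · pCO2 = 3.236×10^-2 × 795×10^-6 atm = 2.57×10^-5 mol/kg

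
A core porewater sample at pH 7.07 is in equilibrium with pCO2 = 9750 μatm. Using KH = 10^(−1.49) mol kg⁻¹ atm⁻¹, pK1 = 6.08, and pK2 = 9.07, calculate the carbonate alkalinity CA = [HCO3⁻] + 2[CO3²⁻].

CA = 3.14 mmol/kg

[CO2*] = KH · pCO2 = 10^(−1.49) × 9750×10^-6 = 3.155×10^-4 mol/kg
α₀ = 1/(1 + K1/[H⁺] + K1K2/[H⁺]²) = 1/(1 + 10^+0.99 + 10^-1.01) = 0.09200
DIC = [CO2*]/α₀ = 3.155×10^-4 / 0.09200 = 3.430 mmol/kg
CA = (α₁ + 2α₂)·DIC = (0.8990 + 2×0.008990) × 3.430 = 3.14 mmol/kg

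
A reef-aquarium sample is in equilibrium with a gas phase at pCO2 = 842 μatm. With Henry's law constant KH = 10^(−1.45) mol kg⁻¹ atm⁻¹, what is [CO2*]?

KH = 10^(−1.45) = 3.548×10^-2 mol kg⁻¹ atm⁻¹
[CO2*] = KH · pCO2 = 3.548×10^-2 × 842×10^-6 atm = 2.99×10^-5 mol/kg

[CO2*] = 29.9 μmol/kg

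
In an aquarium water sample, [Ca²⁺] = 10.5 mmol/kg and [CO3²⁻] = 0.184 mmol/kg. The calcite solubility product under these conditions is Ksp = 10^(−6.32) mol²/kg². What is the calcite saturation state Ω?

Ksp = 10^(−6.32) = 4.786×10^-7
Ω = [Ca²⁺][CO3²⁻]/Ksp = (10.5×10^-3)(0.184×10^-3) / 4.786×10^-7 = 4.04

Ω = 4.04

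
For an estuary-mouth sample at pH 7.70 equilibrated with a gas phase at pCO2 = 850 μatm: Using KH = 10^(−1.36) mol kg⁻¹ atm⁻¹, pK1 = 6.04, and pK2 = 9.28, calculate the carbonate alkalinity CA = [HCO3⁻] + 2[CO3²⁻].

[CO2*] = KH · pCO2 = 10^(−1.36) × 850×10^-6 = 3.710×10^-5 mol/kg
α₀ = 1/(1 + K1/[H⁺] + K1K2/[H⁺]²) = 1/(1 + 10^+1.66 + 10^+0.08) = 0.02087
DIC = [CO2*]/α₀ = 3.710×10^-5 / 0.02087 = 1.778 mmol/kg
CA = (α₁ + 2α₂)·DIC = (0.9540 + 2×0.02509) × 1.778 = 1.79 mmol/kg

CA = 1.79 mmol/kg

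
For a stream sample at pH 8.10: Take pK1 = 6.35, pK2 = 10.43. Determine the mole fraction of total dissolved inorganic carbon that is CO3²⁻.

α₂ = 1 / (1 + [H⁺]/K2 + [H⁺]²/(K1K2)) = 1 / (1 + 10^+2.33 + 10^+0.58)
   = 1 / (1 + 213.80 + 3.8019) = 1/218.60 = 0.004575

α₂ = 0.00457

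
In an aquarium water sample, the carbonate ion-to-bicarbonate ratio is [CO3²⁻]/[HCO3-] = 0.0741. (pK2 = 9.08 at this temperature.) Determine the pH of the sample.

From K2 = [H⁺][CO3²⁻]/[HCO3-]:  pH = pK2 + log₁₀([CO3²⁻]/[HCO3-])
log₁₀(0.0741) = -1.130
pH = 9.08 + (-1.130) = 7.95

pH = 7.95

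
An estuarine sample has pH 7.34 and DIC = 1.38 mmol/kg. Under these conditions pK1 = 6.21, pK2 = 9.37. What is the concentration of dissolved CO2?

[CO2*] = 0.0944 mmol/kg

α₀ = 1 / (1 + K1/[H⁺] + K1K2/[H⁺]²) = 1 / (1 + 10^+1.13 + 10^-0.90)
   = 1 / (1 + 13.490 + 0.12589) = 1/14.616 = 0.06842
[CO2*] = α₀ × DIC = 0.06842 × 1.38 = 0.0944 mmol/kg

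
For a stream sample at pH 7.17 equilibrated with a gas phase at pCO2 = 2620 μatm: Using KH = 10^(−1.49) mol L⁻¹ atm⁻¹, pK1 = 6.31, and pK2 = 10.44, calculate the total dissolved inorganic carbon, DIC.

DIC = 0.699 mmol/L

[CO2*] = KH · pCO2 = 10^(−1.49) × 2620×10^-6 = 8.478×10^-5 mol/L
α₀ = 1/(1 + K1/[H⁺] + K1K2/[H⁺]²) = 1/(1 + 10^+0.86 + 10^-2.41) = 0.1212
DIC = [CO2*]/α₀ = 8.478×10^-5 / 0.1212 = 0.699 mmol/L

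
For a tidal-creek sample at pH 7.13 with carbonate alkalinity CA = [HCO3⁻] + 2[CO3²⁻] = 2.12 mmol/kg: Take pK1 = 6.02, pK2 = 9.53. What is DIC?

DIC = 2.27 mmol/kg

CA = [HCO3⁻] + 2[CO3²⁻] = (α₁ + 2α₂)·DIC
At pH 7.13: [H⁺]/K1 = 10^-1.11 = 0.077625, K2/[H⁺] = 10^-2.40 = 0.0039811
α₁ = 1/(1 + 0.077625 + 0.0039811) = 1/1.0816 = 0.9246; α₂ = α₁·K2/[H⁺] = 0.003681
α₁ + 2α₂ = 0.9319
DIC = CA / (α₁ + 2α₂) = 2.12 / 0.9319 = 2.27 mmol/kg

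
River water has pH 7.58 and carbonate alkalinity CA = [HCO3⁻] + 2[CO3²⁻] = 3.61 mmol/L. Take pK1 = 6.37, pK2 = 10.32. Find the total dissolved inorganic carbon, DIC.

DIC = 3.83 mmol/L

CA = [HCO3⁻] + 2[CO3²⁻] = (α₁ + 2α₂)·DIC
At pH 7.58: [H⁺]/K1 = 10^-1.21 = 0.061660, K2/[H⁺] = 10^-2.74 = 0.0018197
α₁ = 1/(1 + 0.061660 + 0.0018197) = 1/1.0635 = 0.9403; α₂ = α₁·K2/[H⁺] = 0.001711
α₁ + 2α₂ = 0.9437
DIC = CA / (α₁ + 2α₂) = 3.61 / 0.9437 = 3.83 mmol/L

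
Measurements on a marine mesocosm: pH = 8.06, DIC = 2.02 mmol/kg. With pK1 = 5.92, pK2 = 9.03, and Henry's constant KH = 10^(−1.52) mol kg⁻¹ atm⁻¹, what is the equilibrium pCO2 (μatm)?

α₀ = 1 / (1 + K1/[H⁺] + K1K2/[H⁺]²) = 1 / (1 + 10^+2.14 + 10^+1.17)
   = 1 / (1 + 138.04 + 14.791) = 1/153.83 = 0.006501
[CO2*] = α₀ × DIC = 0.006501 × 2.02 = 0.01313 mmol/kg = 13.13 μmol/kg
pCO2 = [CO2*]/KH = 1.313×10^-5 / 3.020×10^-2 = 435 μatm

pCO2 = 435 μatm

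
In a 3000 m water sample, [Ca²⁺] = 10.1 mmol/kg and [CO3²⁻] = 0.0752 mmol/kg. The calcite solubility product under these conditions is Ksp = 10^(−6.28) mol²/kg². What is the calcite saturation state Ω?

Ω = 1.45

Ksp = 10^(−6.28) = 5.248×10^-7
Ω = [Ca²⁺][CO3²⁻]/Ksp = (10.1×10^-3)(0.0752×10^-3) / 5.248×10^-7 = 1.45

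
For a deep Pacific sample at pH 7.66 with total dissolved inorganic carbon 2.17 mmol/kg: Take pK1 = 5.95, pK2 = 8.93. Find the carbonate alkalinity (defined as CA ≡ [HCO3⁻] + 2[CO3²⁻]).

CA = 2.24 mmol/kg

CA = [HCO3⁻] + 2[CO3²⁻] = (α₁ + 2α₂)·DIC
At pH 7.66: [H⁺]/K1 = 10^-1.71 = 0.019498, K2/[H⁺] = 10^-1.27 = 0.053703
α₁ = 1/(1 + 0.019498 + 0.053703) = 1/1.0732 = 0.9318; α₂ = α₁·K2/[H⁺] = 0.05004
α₁ + 2α₂ = 1.0319
CA = 1.0319 × 2.17 = 2.24 mmol/kg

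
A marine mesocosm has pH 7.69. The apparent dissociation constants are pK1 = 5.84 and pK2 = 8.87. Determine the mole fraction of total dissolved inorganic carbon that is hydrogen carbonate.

α₁ = 0.926

α₁ = 1 / (1 + [H⁺]/K1 + K2/[H⁺]) = 1 / (1 + 10^-1.85 + 10^-1.18)
   = 1 / (1 + 0.014125 + 0.066069) = 1/1.0802 = 0.9258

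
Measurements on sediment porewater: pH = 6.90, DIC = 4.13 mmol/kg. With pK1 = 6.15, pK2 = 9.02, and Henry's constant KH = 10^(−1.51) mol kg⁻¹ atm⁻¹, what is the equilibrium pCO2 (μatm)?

pCO2 = 2.00×10^4 μatm

α₀ = 1 / (1 + K1/[H⁺] + K1K2/[H⁺]²) = 1 / (1 + 10^+0.75 + 10^-1.37)
   = 1 / (1 + 5.6234 + 0.042658) = 1/6.6661 = 0.1500
[CO2*] = α₀ × DIC = 0.1500 × 4.13 = 0.6196 mmol/kg
pCO2 = [CO2*]/KH = 6.196×10^-4 / 3.090×10^-2 = 2.00×10^4 μatm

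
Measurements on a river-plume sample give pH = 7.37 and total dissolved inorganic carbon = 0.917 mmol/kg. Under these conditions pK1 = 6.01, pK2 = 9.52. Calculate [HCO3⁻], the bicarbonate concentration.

[HCO3⁻] = 0.873 mmol/kg

α₁ = 1 / (1 + [H⁺]/K1 + K2/[H⁺]) = 1 / (1 + 10^-1.36 + 10^-2.15)
   = 1 / (1 + 0.043652 + 0.0070795) = 1/1.0507 = 0.9517
[HCO3⁻] = α₁ × DIC = 0.9517 × 0.917 = 0.873 mmol/kg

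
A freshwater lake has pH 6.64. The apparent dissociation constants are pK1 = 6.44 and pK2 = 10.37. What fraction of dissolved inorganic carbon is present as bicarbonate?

α₁ = 1 / (1 + [H⁺]/K1 + K2/[H⁺]) = 1 / (1 + 10^-0.20 + 10^-3.73)
   = 1 / (1 + 0.63096 + 0.00018621) = 1/1.6311 = 0.6131

α₁ = 0.613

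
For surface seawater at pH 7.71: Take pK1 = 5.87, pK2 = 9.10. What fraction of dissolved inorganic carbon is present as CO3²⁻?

α₂ = 1 / (1 + [H⁺]/K2 + [H⁺]²/(K1K2)) = 1 / (1 + 10^+1.39 + 10^-0.45)
   = 1 / (1 + 24.547 + 0.35481) = 1/25.902 = 0.03861

α₂ = 0.0386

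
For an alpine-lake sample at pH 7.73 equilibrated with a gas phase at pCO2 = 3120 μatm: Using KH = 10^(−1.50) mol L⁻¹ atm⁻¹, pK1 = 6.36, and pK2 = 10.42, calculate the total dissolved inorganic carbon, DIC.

[CO2*] = KH · pCO2 = 10^(−1.50) × 3120×10^-6 = 9.866×10^-5 mol/L
α₀ = 1/(1 + K1/[H⁺] + K1K2/[H⁺]²) = 1/(1 + 10^+1.37 + 10^-1.32) = 0.04083
DIC = [CO2*]/α₀ = 9.866×10^-5 / 0.04083 = 2.42 mmol/L

DIC = 2.42 mmol/L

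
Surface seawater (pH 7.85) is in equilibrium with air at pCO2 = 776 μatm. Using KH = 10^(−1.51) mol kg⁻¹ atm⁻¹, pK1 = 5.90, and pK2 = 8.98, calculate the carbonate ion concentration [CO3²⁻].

[CO3²⁻] = 0.158 mmol/kg

[CO2*] = KH · pCO2 = 10^(−1.51) × 776×10^-6 = 2.398×10^-5 mol/kg
α₀ = 1/(1 + K1/[H⁺] + K1K2/[H⁺]²) = 1/(1 + 10^+1.95 + 10^+0.82) = 0.01034
DIC = [CO2*]/α₀ = 2.398×10^-5 / 0.01034 = 2.320 mmol/kg
[CO3²⁻] = α₂·DIC; α₂ = 0.06830, so [CO3²⁻] = 0.06830 × 2.320 = 0.158 mmol/kg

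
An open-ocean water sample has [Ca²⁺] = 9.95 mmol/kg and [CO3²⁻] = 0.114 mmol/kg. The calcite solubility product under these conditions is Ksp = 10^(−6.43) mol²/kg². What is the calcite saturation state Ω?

Ksp = 10^(−6.43) = 3.715×10^-7
Ω = [Ca²⁺][CO3²⁻]/Ksp = (9.95×10^-3)(0.114×10^-3) / 3.715×10^-7 = 3.05

Ω = 3.05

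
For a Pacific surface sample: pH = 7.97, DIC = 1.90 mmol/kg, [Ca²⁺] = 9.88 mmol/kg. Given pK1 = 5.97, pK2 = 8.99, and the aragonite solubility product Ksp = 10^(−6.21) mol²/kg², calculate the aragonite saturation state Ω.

α₂ = 1 / (1 + [H⁺]/K2 + [H⁺]²/(K1K2)) = 1 / (1 + 10^+1.02 + 10^-0.98)
   = 1 / (1 + 10.471 + 0.10471) = 1/11.576 = 0.08639
[CO3²⁻] = α₂ × DIC = 0.08639 × 1.90 = 0.1641 mmol/kg
Ksp = 10^(−6.21) = 6.166×10^-7
Ω = [Ca²⁺][CO3²⁻]/Ksp = (9.88×10^-3)(1.641×10^-4) / 6.166×10^-7 = 2.63

Ω = 2.63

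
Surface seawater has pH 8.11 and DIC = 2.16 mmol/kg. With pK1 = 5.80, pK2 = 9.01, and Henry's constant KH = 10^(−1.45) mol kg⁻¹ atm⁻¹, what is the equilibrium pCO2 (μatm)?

α₀ = 1 / (1 + K1/[H⁺] + K1K2/[H⁺]²) = 1 / (1 + 10^+2.31 + 10^+1.41)
   = 1 / (1 + 204.17 + 25.704) = 1/230.88 = 0.004331
[CO2*] = α₀ × DIC = 0.004331 × 2.16 = 0.009356 mmol/kg = 9.356 μmol/kg
pCO2 = [CO2*]/KH = 9.356×10^-6 / 3.548×10^-2 = 264 μatm

pCO2 = 264 μatm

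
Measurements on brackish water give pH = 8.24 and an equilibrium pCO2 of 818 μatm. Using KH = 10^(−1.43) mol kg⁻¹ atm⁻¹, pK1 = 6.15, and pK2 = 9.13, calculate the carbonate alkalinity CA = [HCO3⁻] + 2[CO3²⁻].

CA = 4.70 mmol/kg

[CO2*] = KH · pCO2 = 10^(−1.43) × 818×10^-6 = 3.039×10^-5 mol/kg
α₀ = 1/(1 + K1/[H⁺] + K1K2/[H⁺]²) = 1/(1 + 10^+2.09 + 10^+1.20) = 0.007149
DIC = [CO2*]/α₀ = 3.039×10^-5 / 0.007149 = 4.251 mmol/kg
CA = (α₁ + 2α₂)·DIC = (0.8795 + 2×0.1133) × 4.251 = 4.70 mmol/kg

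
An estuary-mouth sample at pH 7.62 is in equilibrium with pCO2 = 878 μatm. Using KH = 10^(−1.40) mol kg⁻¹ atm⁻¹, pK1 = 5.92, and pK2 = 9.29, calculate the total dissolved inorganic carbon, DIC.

DIC = 1.82 mmol/kg

[CO2*] = KH · pCO2 = 10^(−1.40) × 878×10^-6 = 3.495×10^-5 mol/kg
α₀ = 1/(1 + K1/[H⁺] + K1K2/[H⁺]²) = 1/(1 + 10^+1.70 + 10^+0.03) = 0.01916
DIC = [CO2*]/α₀ = 3.495×10^-5 / 0.01916 = 1.82 mmol/kg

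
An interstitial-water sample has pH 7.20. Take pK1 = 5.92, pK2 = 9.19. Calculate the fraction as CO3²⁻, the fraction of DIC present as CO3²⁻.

α₂ = 0.00963

α₂ = 1 / (1 + [H⁺]/K2 + [H⁺]²/(K1K2)) = 1 / (1 + 10^+1.99 + 10^+0.71)
   = 1 / (1 + 97.724 + 5.1286) = 1/103.85 = 0.009629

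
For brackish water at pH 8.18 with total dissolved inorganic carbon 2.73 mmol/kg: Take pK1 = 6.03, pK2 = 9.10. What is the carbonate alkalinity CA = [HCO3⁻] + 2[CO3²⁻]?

CA = 3.00 mmol/kg

CA = [HCO3⁻] + 2[CO3²⁻] = (α₁ + 2α₂)·DIC
At pH 8.18: [H⁺]/K1 = 10^-2.15 = 0.0070795, K2/[H⁺] = 10^-0.92 = 0.12023
α₁ = 1/(1 + 0.0070795 + 0.12023) = 1/1.1273 = 0.8871; α₂ = α₁·K2/[H⁺] = 0.1066
α₁ + 2α₂ = 1.1004
CA = 1.1004 × 2.73 = 3.00 mmol/kg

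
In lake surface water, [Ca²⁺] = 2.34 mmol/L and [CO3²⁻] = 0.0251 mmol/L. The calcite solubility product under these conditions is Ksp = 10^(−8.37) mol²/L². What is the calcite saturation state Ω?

Ω = 13.8

Ksp = 10^(−8.37) = 4.266×10^-9
Ω = [Ca²⁺][CO3²⁻]/Ksp = (2.34×10^-3)(0.0251×10^-3) / 4.266×10^-9 = 13.8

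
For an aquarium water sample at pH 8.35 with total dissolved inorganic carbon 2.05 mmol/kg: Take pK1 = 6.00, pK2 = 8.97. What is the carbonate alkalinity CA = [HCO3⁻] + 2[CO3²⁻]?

CA = [HCO3⁻] + 2[CO3²⁻] = (α₁ + 2α₂)·DIC
At pH 8.35: [H⁺]/K1 = 10^-2.35 = 0.0044668, K2/[H⁺] = 10^-0.62 = 0.23988
α₁ = 1/(1 + 0.0044668 + 0.23988) = 1/1.2444 = 0.8036; α₂ = α₁·K2/[H⁺] = 0.1928
α₁ + 2α₂ = 1.1892
CA = 1.1892 × 2.05 = 2.44 mmol/kg

CA = 2.44 mmol/kg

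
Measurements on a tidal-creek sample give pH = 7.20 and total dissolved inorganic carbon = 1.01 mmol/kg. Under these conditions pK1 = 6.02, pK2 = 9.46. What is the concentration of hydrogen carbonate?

[HCO3⁻] = 0.943 mmol/kg

α₁ = 1 / (1 + [H⁺]/K1 + K2/[H⁺]) = 1 / (1 + 10^-1.18 + 10^-2.26)
   = 1 / (1 + 0.066069 + 0.0054954) = 1/1.0716 = 0.9332
[HCO3⁻] = α₁ × DIC = 0.9332 × 1.01 = 0.943 mmol/kg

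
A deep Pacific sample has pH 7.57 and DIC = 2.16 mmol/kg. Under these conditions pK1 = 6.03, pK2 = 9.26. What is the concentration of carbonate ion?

α₂ = 1 / (1 + [H⁺]/K2 + [H⁺]²/(K1K2)) = 1 / (1 + 10^+1.69 + 10^+0.15)
   = 1 / (1 + 48.978 + 1.4125) = 1/51.390 = 0.01946
[CO3²⁻] = α₂ × DIC = 0.01946 × 2.16 = 0.0420 mmol/kg

[CO3²⁻] = 0.0420 mmol/kg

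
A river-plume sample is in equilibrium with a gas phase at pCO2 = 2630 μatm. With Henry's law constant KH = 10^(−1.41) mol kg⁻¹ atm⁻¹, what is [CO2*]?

KH = 10^(−1.41) = 3.890×10^-2 mol kg⁻¹ atm⁻¹
[CO2*] = KH · pCO2 = 3.890×10^-2 × 2630×10^-6 atm = 1.02×10^-4 mol/kg

[CO2*] = 102 μmol/kg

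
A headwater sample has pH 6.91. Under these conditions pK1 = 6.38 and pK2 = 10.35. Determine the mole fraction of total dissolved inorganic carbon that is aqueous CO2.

α₀ = 1 / (1 + K1/[H⁺] + K1K2/[H⁺]²) = 1 / (1 + 10^+0.53 + 10^-2.91)
   = 1 / (1 + 3.3884 + 0.0012303) = 1/4.3897 = 0.2278

α₀ = 0.228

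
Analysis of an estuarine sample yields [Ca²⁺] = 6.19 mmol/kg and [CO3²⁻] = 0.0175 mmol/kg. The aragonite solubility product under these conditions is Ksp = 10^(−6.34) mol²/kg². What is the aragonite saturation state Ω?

Ω = 0.237

Ksp = 10^(−6.34) = 4.571×10^-7
Ω = [Ca²⁺][CO3²⁻]/Ksp = (6.19×10^-3)(0.0175×10^-3) / 4.571×10^-7 = 0.237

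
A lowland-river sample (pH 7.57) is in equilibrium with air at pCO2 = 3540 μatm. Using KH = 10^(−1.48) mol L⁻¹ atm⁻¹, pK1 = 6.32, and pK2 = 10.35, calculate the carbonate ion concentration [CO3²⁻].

[CO2*] = KH · pCO2 = 10^(−1.48) × 3540×10^-6 = 1.172×10^-4 mol/L
α₀ = 1/(1 + K1/[H⁺] + K1K2/[H⁺]²) = 1/(1 + 10^+1.25 + 10^-1.53) = 0.05316
DIC = [CO2*]/α₀ = 1.172×10^-4 / 0.05316 = 2.205 mmol/L
[CO3²⁻] = α₂·DIC; α₂ = 0.001569, so [CO3²⁻] = 0.001569 × 2.205 = 0.00346 mmol/L = 3.46 μmol/L

[CO3²⁻] = 3.46 μmol/L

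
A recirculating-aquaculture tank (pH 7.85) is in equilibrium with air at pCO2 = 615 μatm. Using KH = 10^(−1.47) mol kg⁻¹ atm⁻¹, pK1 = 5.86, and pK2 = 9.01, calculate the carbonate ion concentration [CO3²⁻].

[CO2*] = KH · pCO2 = 10^(−1.47) × 615×10^-6 = 2.084×10^-5 mol/kg
α₀ = 1/(1 + K1/[H⁺] + K1K2/[H⁺]²) = 1/(1 + 10^+1.99 + 10^+0.83) = 0.009480
DIC = [CO2*]/α₀ = 2.084×10^-5 / 0.009480 = 2.198 mmol/kg
[CO3²⁻] = α₂·DIC; α₂ = 0.06409, so [CO3²⁻] = 0.06409 × 2.198 = 0.141 mmol/kg

[CO3²⁻] = 0.141 mmol/kg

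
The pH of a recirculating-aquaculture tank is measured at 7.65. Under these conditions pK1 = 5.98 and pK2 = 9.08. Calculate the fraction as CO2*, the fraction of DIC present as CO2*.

α₀ = 1 / (1 + K1/[H⁺] + K1K2/[H⁺]²) = 1 / (1 + 10^+1.67 + 10^+0.24)
   = 1 / (1 + 46.774 + 1.7378) = 1/49.511 = 0.02020

α₀ = 0.0202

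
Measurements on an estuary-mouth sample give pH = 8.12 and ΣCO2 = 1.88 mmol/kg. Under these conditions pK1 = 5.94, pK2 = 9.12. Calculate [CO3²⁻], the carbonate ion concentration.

[CO3²⁻] = 0.170 mmol/kg

α₂ = 1 / (1 + [H⁺]/K2 + [H⁺]²/(K1K2)) = 1 / (1 + 10^+1.00 + 10^-1.18)
   = 1 / (1 + 10.000 + 0.066069) = 1/11.066 = 0.09037
[CO3²⁻] = α₂ × DIC = 0.09037 × 1.88 = 0.170 mmol/kg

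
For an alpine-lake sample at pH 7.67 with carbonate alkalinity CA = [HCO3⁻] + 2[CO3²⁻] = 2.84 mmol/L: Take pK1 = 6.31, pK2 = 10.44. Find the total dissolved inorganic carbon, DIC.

DIC = 2.96 mmol/L

CA = [HCO3⁻] + 2[CO3²⁻] = (α₁ + 2α₂)·DIC
At pH 7.67: [H⁺]/K1 = 10^-1.36 = 0.043652, K2/[H⁺] = 10^-2.77 = 0.0016982
α₁ = 1/(1 + 0.043652 + 0.0016982) = 1/1.0453 = 0.9566; α₂ = α₁·K2/[H⁺] = 0.001625
α₁ + 2α₂ = 0.9599
DIC = CA / (α₁ + 2α₂) = 2.84 / 0.9599 = 2.96 mmol/L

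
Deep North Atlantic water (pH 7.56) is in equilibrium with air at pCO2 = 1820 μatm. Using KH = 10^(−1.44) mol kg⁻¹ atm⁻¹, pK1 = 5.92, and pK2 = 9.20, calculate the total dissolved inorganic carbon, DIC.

DIC = 3.02 mmol/kg

[CO2*] = KH · pCO2 = 10^(−1.44) × 1820×10^-6 = 6.608×10^-5 mol/kg
α₀ = 1/(1 + K1/[H⁺] + K1K2/[H⁺]²) = 1/(1 + 10^+1.64 + 10^+0.00) = 0.02191
DIC = [CO2*]/α₀ = 6.608×10^-5 / 0.02191 = 3.02 mmol/kg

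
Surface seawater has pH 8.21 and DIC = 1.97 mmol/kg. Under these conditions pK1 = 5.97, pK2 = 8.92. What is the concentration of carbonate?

α₂ = 1 / (1 + [H⁺]/K2 + [H⁺]²/(K1K2)) = 1 / (1 + 10^+0.71 + 10^-1.53)
   = 1 / (1 + 5.1286 + 0.029512) = 1/6.1581 = 0.1624
[CO3²⁻] = α₂ × DIC = 0.1624 × 1.97 = 0.320 mmol/kg

[CO3²⁻] = 0.320 mmol/kg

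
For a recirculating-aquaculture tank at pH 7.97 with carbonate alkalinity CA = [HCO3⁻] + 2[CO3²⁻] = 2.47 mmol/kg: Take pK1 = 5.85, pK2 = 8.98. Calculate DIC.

DIC = 2.28 mmol/kg

CA = [HCO3⁻] + 2[CO3²⁻] = (α₁ + 2α₂)·DIC
At pH 7.97: [H⁺]/K1 = 10^-2.12 = 0.0075858, K2/[H⁺] = 10^-1.01 = 0.097724
α₁ = 1/(1 + 0.0075858 + 0.097724) = 1/1.1053 = 0.9047; α₂ = α₁·K2/[H⁺] = 0.08841
α₁ + 2α₂ = 1.0815
DIC = CA / (α₁ + 2α₂) = 2.47 / 1.0815 = 2.28 mmol/kg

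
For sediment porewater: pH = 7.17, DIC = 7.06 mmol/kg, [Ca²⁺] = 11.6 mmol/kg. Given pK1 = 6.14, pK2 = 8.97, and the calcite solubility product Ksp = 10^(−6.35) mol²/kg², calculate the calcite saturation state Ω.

Ω = 2.62

α₂ = 1 / (1 + [H⁺]/K2 + [H⁺]²/(K1K2)) = 1 / (1 + 10^+1.80 + 10^+0.77)
   = 1 / (1 + 63.096 + 5.8884) = 1/69.984 = 0.01429
[CO3²⁻] = α₂ × DIC = 0.01429 × 7.06 = 0.1009 mmol/kg
Ksp = 10^(−6.35) = 4.467×10^-7
Ω = [Ca²⁺][CO3²⁻]/Ksp = (11.6×10^-3)(1.009×10^-4) / 4.467×10^-7 = 2.62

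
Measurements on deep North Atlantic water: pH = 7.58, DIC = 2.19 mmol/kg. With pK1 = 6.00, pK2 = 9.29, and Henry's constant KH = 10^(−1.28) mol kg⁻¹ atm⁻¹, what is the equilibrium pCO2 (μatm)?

pCO2 = 1050 μatm

α₀ = 1 / (1 + K1/[H⁺] + K1K2/[H⁺]²) = 1 / (1 + 10^+1.58 + 10^-0.13)
   = 1 / (1 + 38.019 + 0.74131) = 1/39.760 = 0.02515
[CO2*] = α₀ × DIC = 0.02515 × 2.19 = 0.05508 mmol/kg
pCO2 = [CO2*]/KH = 5.508×10^-5 / 5.248×10^-2 = 1050 μatm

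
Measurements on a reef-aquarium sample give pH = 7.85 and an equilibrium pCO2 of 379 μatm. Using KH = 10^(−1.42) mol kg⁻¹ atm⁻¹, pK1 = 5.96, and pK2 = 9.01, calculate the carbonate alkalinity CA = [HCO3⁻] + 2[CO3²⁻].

CA = 1.27 mmol/kg

[CO2*] = KH · pCO2 = 10^(−1.42) × 379×10^-6 = 1.441×10^-5 mol/kg
α₀ = 1/(1 + K1/[H⁺] + K1K2/[H⁺]²) = 1/(1 + 10^+1.89 + 10^+0.73) = 0.01191
DIC = [CO2*]/α₀ = 1.441×10^-5 / 0.01191 = 1.210 mmol/kg
CA = (α₁ + 2α₂)·DIC = (0.9242 + 2×0.06394) × 1.210 = 1.27 mmol/kg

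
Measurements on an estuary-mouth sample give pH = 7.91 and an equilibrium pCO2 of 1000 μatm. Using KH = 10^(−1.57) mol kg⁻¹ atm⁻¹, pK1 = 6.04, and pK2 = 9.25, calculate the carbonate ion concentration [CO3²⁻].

[CO2*] = KH · pCO2 = 10^(−1.57) × 1000×10^-6 = 2.692×10^-5 mol/kg
α₀ = 1/(1 + K1/[H⁺] + K1K2/[H⁺]²) = 1/(1 + 10^+1.87 + 10^+0.53) = 0.01274
DIC = [CO2*]/α₀ = 2.692×10^-5 / 0.01274 = 2.113 mmol/kg
[CO3²⁻] = α₂·DIC; α₂ = 0.04315, so [CO3²⁻] = 0.04315 × 2.113 = 0.0912 mmol/kg

[CO3²⁻] = 0.0912 mmol/kg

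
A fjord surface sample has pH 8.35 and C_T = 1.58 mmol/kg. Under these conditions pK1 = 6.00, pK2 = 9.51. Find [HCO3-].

α₁ = 1 / (1 + [H⁺]/K1 + K2/[H⁺]) = 1 / (1 + 10^-2.35 + 10^-1.16)
   = 1 / (1 + 0.0044668 + 0.069183) = 1/1.0736 = 0.9314
[HCO3⁻] = α₁ × DIC = 0.9314 × 1.58 = 1.47 mmol/kg

[HCO3⁻] = 1.47 mmol/kg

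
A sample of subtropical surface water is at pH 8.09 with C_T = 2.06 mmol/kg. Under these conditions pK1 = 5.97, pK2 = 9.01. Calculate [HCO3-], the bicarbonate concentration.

[HCO3⁻] = 1.83 mmol/kg

α₁ = 1 / (1 + [H⁺]/K1 + K2/[H⁺]) = 1 / (1 + 10^-2.12 + 10^-0.92)
   = 1 / (1 + 0.0075858 + 0.12023) = 1/1.1278 = 0.8867
[HCO3⁻] = α₁ × DIC = 0.8867 × 2.06 = 1.83 mmol/kg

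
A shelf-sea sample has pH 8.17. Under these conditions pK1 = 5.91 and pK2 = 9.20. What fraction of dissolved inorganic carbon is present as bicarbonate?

α₁ = 0.910

α₁ = 1 / (1 + [H⁺]/K1 + K2/[H⁺]) = 1 / (1 + 10^-2.26 + 10^-1.03)
   = 1 / (1 + 0.0054954 + 0.093325) = 1/1.0988 = 0.9101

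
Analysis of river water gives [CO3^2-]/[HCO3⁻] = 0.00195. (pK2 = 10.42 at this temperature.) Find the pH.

From K2 = [H⁺][CO3^2-]/[HCO3⁻]:  pH = pK2 + log₁₀([CO3^2-]/[HCO3⁻])
log₁₀(0.00195) = -2.710
pH = 10.42 + (-2.710) = 7.71

pH = 7.71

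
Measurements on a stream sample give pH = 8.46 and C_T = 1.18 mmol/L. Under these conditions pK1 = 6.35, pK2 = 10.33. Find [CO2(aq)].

[CO2*] = 8.97 μmol/L

α₀ = 1 / (1 + K1/[H⁺] + K1K2/[H⁺]²) = 1 / (1 + 10^+2.11 + 10^+0.24)
   = 1 / (1 + 128.82 + 1.7378) = 1/131.56 = 0.007601
[CO2*] = α₀ × DIC = 0.007601 × 1.18 = 0.00897 mmol/L = 8.97 μmol/L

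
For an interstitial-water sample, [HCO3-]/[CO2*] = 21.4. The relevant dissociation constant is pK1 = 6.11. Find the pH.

pH = 7.44

From K1 = [H⁺][HCO3-]/[CO2*]:  pH = pK1 + log₁₀([HCO3-]/[CO2*])
log₁₀(21.4) = +1.330
pH = 6.11 + (+1.330) = 7.44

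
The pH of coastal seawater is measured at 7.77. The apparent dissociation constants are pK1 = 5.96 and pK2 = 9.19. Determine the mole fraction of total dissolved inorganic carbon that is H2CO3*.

α₀ = 0.0147

α₀ = 1 / (1 + K1/[H⁺] + K1K2/[H⁺]²) = 1 / (1 + 10^+1.81 + 10^+0.39)
   = 1 / (1 + 64.565 + 2.4547) = 1/68.020 = 0.01470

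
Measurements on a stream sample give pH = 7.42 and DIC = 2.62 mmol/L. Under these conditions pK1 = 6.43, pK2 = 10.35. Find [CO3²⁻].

α₂ = 1 / (1 + [H⁺]/K2 + [H⁺]²/(K1K2)) = 1 / (1 + 10^+2.93 + 10^+1.94)
   = 1 / (1 + 851.14 + 87.096) = 1/939.23 = 0.001065
[CO3²⁻] = α₂ × DIC = 0.001065 × 2.62 = 0.00279 mmol/L = 2.79 μmol/L

[CO3²⁻] = 2.79 μmol/L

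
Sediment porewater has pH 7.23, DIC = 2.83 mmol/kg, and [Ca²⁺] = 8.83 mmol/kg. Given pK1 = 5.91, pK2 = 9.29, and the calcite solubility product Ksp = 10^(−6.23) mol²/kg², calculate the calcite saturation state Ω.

α₂ = 1 / (1 + [H⁺]/K2 + [H⁺]²/(K1K2)) = 1 / (1 + 10^+2.06 + 10^+0.74)
   = 1 / (1 + 114.82 + 5.4954) = 1/121.31 = 0.008243
[CO3²⁻] = α₂ × DIC = 0.008243 × 2.83 = 0.02333 mmol/kg
Ksp = 10^(−6.23) = 5.888×10^-7
Ω = [Ca²⁺][CO3²⁻]/Ksp = (8.83×10^-3)(2.333×10^-5) / 5.888×10^-7 = 0.350

Ω = 0.350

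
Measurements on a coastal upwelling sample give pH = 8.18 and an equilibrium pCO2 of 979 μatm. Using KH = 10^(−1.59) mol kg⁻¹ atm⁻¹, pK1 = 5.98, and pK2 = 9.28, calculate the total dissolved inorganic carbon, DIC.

[CO2*] = KH · pCO2 = 10^(−1.59) × 979×10^-6 = 2.516×10^-5 mol/kg
α₀ = 1/(1 + K1/[H⁺] + K1K2/[H⁺]²) = 1/(1 + 10^+2.20 + 10^+1.10) = 0.005811
DIC = [CO2*]/α₀ = 2.516×10^-5 / 0.005811 = 4.33 mmol/kg

DIC = 4.33 mmol/kg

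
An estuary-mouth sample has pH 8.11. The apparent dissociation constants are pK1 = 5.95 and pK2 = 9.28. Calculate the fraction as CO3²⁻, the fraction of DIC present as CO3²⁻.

α₂ = 1 / (1 + [H⁺]/K2 + [H⁺]²/(K1K2)) = 1 / (1 + 10^+1.17 + 10^-0.99)
   = 1 / (1 + 14.791 + 0.10233) = 1/15.893 = 0.06292

α₂ = 0.0629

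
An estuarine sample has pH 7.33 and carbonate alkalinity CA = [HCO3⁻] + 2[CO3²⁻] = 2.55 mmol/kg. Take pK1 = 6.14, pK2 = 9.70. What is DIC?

DIC = 2.70 mmol/kg

CA = [HCO3⁻] + 2[CO3²⁻] = (α₁ + 2α₂)·DIC
At pH 7.33: [H⁺]/K1 = 10^-1.19 = 0.064565, K2/[H⁺] = 10^-2.37 = 0.0042658
α₁ = 1/(1 + 0.064565 + 0.0042658) = 1/1.0688 = 0.9356; α₂ = α₁·K2/[H⁺] = 0.003991
α₁ + 2α₂ = 0.9436
DIC = CA / (α₁ + 2α₂) = 2.55 / 0.9436 = 2.70 mmol/kg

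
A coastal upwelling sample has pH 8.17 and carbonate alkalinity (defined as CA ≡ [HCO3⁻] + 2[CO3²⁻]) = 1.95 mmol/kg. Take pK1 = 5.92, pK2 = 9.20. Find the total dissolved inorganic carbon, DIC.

DIC = 1.81 mmol/kg

CA = [HCO3⁻] + 2[CO3²⁻] = (α₁ + 2α₂)·DIC
At pH 8.17: [H⁺]/K1 = 10^-2.25 = 0.0056234, K2/[H⁺] = 10^-1.03 = 0.093325
α₁ = 1/(1 + 0.0056234 + 0.093325) = 1/1.0989 = 0.9100; α₂ = α₁·K2/[H⁺] = 0.08492
α₁ + 2α₂ = 1.0798
DIC = CA / (α₁ + 2α₂) = 1.95 / 1.0798 = 1.81 mmol/kg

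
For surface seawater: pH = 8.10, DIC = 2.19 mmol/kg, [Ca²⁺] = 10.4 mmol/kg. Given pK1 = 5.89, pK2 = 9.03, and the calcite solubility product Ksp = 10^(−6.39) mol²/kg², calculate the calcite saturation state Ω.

α₂ = 1 / (1 + [H⁺]/K2 + [H⁺]²/(K1K2)) = 1 / (1 + 10^+0.93 + 10^-1.28)
   = 1 / (1 + 8.5114 + 0.052481) = 1/9.5639 = 0.1046
[CO3²⁻] = α₂ × DIC = 0.1046 × 2.19 = 0.2290 mmol/kg
Ksp = 10^(−6.39) = 4.074×10^-7
Ω = [Ca²⁺][CO3²⁻]/Ksp = (10.4×10^-3)(2.290×10^-4) / 4.074×10^-7 = 5.85

Ω = 5.85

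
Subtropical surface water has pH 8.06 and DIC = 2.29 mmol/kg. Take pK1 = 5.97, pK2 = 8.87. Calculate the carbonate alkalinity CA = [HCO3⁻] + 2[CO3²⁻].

CA = [HCO3⁻] + 2[CO3²⁻] = (α₁ + 2α₂)·DIC
At pH 8.06: [H⁺]/K1 = 10^-2.09 = 0.0081283, K2/[H⁺] = 10^-0.81 = 0.15488
α₁ = 1/(1 + 0.0081283 + 0.15488) = 1/1.1630 = 0.8598; α₂ = α₁·K2/[H⁺] = 0.1332
α₁ + 2α₂ = 1.1262
CA = 1.1262 × 2.29 = 2.58 mmol/kg

CA = 2.58 mmol/kg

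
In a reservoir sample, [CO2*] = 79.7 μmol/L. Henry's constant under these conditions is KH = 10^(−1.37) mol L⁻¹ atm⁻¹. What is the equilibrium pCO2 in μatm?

KH = 10^(−1.37) = 4.266×10^-2 mol L⁻¹ atm⁻¹
pCO2 = [CO2*]/KH = 79.7×10^-6 / 4.266×10^-2 = 1.87×10^-3 atm = 1870 μatm

pCO2 = 1870 μatm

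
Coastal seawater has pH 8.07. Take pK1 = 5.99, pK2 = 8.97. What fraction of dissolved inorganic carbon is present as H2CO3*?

α₀ = 1 / (1 + K1/[H⁺] + K1K2/[H⁺]²) = 1 / (1 + 10^+2.08 + 10^+1.18)
   = 1 / (1 + 120.23 + 15.136) = 1/136.36 = 0.007333

α₀ = 0.00733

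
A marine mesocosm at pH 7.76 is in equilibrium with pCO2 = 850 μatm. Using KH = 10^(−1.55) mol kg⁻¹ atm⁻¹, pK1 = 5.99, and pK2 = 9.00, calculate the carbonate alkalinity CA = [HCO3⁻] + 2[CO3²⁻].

[CO2*] = KH · pCO2 = 10^(−1.55) × 850×10^-6 = 2.396×10^-5 mol/kg
α₀ = 1/(1 + K1/[H⁺] + K1K2/[H⁺]²) = 1/(1 + 10^+1.77 + 10^+0.53) = 0.01580
DIC = [CO2*]/α₀ = 2.396×10^-5 / 0.01580 = 1.516 mmol/kg
CA = (α₁ + 2α₂)·DIC = (0.9306 + 2×0.05355) × 1.516 = 1.57 mmol/kg

CA = 1.57 mmol/kg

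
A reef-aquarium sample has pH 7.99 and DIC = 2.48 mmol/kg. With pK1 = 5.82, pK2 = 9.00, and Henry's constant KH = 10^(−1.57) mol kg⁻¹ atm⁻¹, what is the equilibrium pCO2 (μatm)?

α₀ = 1 / (1 + K1/[H⁺] + K1K2/[H⁺]²) = 1 / (1 + 10^+2.17 + 10^+1.16)
   = 1 / (1 + 147.91 + 14.454) = 1/163.37 = 0.006121
[CO2*] = α₀ × DIC = 0.006121 × 2.48 = 0.01518 mmol/kg = 15.18 μmol/kg
pCO2 = [CO2*]/KH = 1.518×10^-5 / 2.692×10^-2 = 564 μatm

pCO2 = 564 μatm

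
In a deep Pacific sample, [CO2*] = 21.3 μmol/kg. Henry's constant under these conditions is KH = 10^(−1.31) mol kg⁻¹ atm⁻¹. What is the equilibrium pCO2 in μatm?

KH = 10^(−1.31) = 4.898×10^-2 mol kg⁻¹ atm⁻¹
pCO2 = [CO2*]/KH = 21.3×10^-6 / 4.898×10^-2 = 4.35×10^-4 atm = 435 μatm

pCO2 = 435 μatm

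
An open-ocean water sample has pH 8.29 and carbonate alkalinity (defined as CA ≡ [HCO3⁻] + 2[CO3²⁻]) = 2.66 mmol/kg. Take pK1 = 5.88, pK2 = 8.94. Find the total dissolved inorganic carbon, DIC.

CA = [HCO3⁻] + 2[CO3²⁻] = (α₁ + 2α₂)·DIC
At pH 8.29: [H⁺]/K1 = 10^-2.41 = 0.0038905, K2/[H⁺] = 10^-0.65 = 0.22387
α₁ = 1/(1 + 0.0038905 + 0.22387) = 1/1.2278 = 0.8145; α₂ = α₁·K2/[H⁺] = 0.1823
α₁ + 2α₂ = 1.1792
DIC = CA / (α₁ + 2α₂) = 2.66 / 1.1792 = 2.26 mmol/kg

DIC = 2.26 mmol/kg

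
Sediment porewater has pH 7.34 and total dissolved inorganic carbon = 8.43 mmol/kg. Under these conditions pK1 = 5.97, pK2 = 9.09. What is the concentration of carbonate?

α₂ = 1 / (1 + [H⁺]/K2 + [H⁺]²/(K1K2)) = 1 / (1 + 10^+1.75 + 10^+0.38)
   = 1 / (1 + 56.234 + 2.3988) = 1/59.633 = 0.01677
[CO3²⁻] = α₂ × DIC = 0.01677 × 8.43 = 0.141 mmol/kg

[CO3²⁻] = 0.141 mmol/kg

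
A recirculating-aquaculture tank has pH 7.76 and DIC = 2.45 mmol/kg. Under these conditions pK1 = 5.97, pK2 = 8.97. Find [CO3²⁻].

α₂ = 1 / (1 + [H⁺]/K2 + [H⁺]²/(K1K2)) = 1 / (1 + 10^+1.21 + 10^-0.58)
   = 1 / (1 + 16.218 + 0.26303) = 1/17.481 = 0.05720
[CO3²⁻] = α₂ × DIC = 0.05720 × 2.45 = 0.140 mmol/kg

[CO3²⁻] = 0.140 mmol/kg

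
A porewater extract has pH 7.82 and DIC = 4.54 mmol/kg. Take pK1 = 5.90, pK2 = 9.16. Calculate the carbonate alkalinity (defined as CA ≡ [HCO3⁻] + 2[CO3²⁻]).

CA = [HCO3⁻] + 2[CO3²⁻] = (α₁ + 2α₂)·DIC
At pH 7.82: [H⁺]/K1 = 10^-1.92 = 0.012023, K2/[H⁺] = 10^-1.34 = 0.045709
α₁ = 1/(1 + 0.012023 + 0.045709) = 1/1.0577 = 0.9454; α₂ = α₁·K2/[H⁺] = 0.04321
α₁ + 2α₂ = 1.0318
CA = 1.0318 × 4.54 = 4.68 mmol/kg

CA = 4.68 mmol/kg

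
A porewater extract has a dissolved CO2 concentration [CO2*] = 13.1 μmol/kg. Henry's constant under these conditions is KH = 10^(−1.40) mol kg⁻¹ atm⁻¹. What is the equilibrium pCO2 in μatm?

KH = 10^(−1.40) = 3.981×10^-2 mol kg⁻¹ atm⁻¹
pCO2 = [CO2*]/KH = 13.1×10^-6 / 3.981×10^-2 = 3.29×10^-4 atm = 329 μatm

pCO2 = 329 μatm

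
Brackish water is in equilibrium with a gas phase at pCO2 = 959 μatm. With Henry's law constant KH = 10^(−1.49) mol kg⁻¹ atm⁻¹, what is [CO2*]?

KH = 10^(−1.49) = 3.236×10^-2 mol kg⁻¹ atm⁻¹
[CO2*] = KH · pCO2 = 3.236×10^-2 × 959×10^-6 atm = 3.10×10^-5 mol/kg

[CO2*] = 31.0 μmol/kg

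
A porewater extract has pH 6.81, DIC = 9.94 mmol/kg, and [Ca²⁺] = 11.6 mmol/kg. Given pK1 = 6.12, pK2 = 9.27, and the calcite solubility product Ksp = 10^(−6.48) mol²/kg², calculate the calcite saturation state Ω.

Ω = 1.00

α₂ = 1 / (1 + [H⁺]/K2 + [H⁺]²/(K1K2)) = 1 / (1 + 10^+2.46 + 10^+1.77)
   = 1 / (1 + 288.40 + 58.884) = 1/348.29 = 0.002871
[CO3²⁻] = α₂ × DIC = 0.002871 × 9.94 = 0.02854 mmol/kg
Ksp = 10^(−6.48) = 3.311×10^-7
Ω = [Ca²⁺][CO3²⁻]/Ksp = (11.6×10^-3)(2.854×10^-5) / 3.311×10^-7 = 1.00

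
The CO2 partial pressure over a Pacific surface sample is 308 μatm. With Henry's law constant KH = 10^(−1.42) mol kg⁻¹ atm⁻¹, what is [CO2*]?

[CO2*] = 11.7 μmol/kg

KH = 10^(−1.42) = 3.802×10^-2 mol kg⁻¹ atm⁻¹
[CO2*] = KH · pCO2 = 3.802×10^-2 × 308×10^-6 atm = 1.17×10^-5 mol/kg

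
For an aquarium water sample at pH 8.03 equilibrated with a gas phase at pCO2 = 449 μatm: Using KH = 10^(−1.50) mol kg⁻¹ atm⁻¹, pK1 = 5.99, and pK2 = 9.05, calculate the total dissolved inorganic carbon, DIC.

[CO2*] = KH · pCO2 = 10^(−1.50) × 449×10^-6 = 1.420×10^-5 mol/kg
α₀ = 1/(1 + K1/[H⁺] + K1K2/[H⁺]²) = 1/(1 + 10^+2.04 + 10^+1.02) = 0.008256
DIC = [CO2*]/α₀ = 1.420×10^-5 / 0.008256 = 1.72 mmol/kg

DIC = 1.72 mmol/kg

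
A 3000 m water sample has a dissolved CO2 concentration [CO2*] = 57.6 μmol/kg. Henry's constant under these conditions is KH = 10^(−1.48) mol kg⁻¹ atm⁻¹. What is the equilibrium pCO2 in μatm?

pCO2 = 1740 μatm

KH = 10^(−1.48) = 3.311×10^-2 mol kg⁻¹ atm⁻¹
pCO2 = [CO2*]/KH = 57.6×10^-6 / 3.311×10^-2 = 1.74×10^-3 atm = 1740 μatm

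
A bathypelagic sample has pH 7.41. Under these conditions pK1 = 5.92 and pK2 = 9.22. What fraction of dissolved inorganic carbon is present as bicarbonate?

α₁ = 0.954

α₁ = 1 / (1 + [H⁺]/K1 + K2/[H⁺]) = 1 / (1 + 10^-1.49 + 10^-1.81)
   = 1 / (1 + 0.032359 + 0.015488) = 1/1.0478 = 0.9543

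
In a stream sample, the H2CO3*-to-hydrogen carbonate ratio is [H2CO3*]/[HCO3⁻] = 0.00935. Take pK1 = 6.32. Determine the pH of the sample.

From K1 = [H⁺][HCO3⁻]/[H2CO3*]:  pH = pK1 − log₁₀([H2CO3*]/[HCO3⁻])
log₁₀(0.00935) = -2.029
pH = 6.32 − (-2.029) = 8.35

pH = 8.35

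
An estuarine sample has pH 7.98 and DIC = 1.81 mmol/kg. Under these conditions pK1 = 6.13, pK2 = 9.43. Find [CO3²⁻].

α₂ = 1 / (1 + [H⁺]/K2 + [H⁺]²/(K1K2)) = 1 / (1 + 10^+1.45 + 10^-0.40)
   = 1 / (1 + 28.184 + 0.39811) = 1/29.582 = 0.03380
[CO3²⁻] = α₂ × DIC = 0.03380 × 1.81 = 0.0612 mmol/kg

[CO3²⁻] = 0.0612 mmol/kg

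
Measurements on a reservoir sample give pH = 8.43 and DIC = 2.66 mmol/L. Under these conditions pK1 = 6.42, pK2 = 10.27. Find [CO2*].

α₀ = 1 / (1 + K1/[H⁺] + K1K2/[H⁺]²) = 1 / (1 + 10^+2.01 + 10^+0.17)
   = 1 / (1 + 102.33 + 1.4791) = 1/104.81 = 0.009541
[CO2*] = α₀ × DIC = 0.009541 × 2.66 = 0.0254 mmol/L

[CO2*] = 0.0254 mmol/L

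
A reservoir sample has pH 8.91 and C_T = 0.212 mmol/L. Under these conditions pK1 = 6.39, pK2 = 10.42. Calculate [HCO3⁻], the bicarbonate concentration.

[HCO3⁻] = 0.205 mmol/L

α₁ = 1 / (1 + [H⁺]/K1 + K2/[H⁺]) = 1 / (1 + 10^-2.52 + 10^-1.51)
   = 1 / (1 + 0.0030200 + 0.030903) = 1/1.0339 = 0.9672
[HCO3⁻] = α₁ × DIC = 0.9672 × 0.212 = 0.205 mmol/L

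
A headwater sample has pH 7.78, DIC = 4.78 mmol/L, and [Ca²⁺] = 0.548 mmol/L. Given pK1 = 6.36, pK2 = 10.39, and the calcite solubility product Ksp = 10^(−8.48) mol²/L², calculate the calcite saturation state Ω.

α₂ = 1 / (1 + [H⁺]/K2 + [H⁺]²/(K1K2)) = 1 / (1 + 10^+2.61 + 10^+1.19)
   = 1 / (1 + 407.38 + 15.488) = 1/423.87 = 0.002359
[CO3²⁻] = α₂ × DIC = 0.002359 × 4.78 = 0.01128 mmol/L = 11.28 μmol/L
Ksp = 10^(−8.48) = 3.311×10^-9
Ω = [Ca²⁺][CO3²⁻]/Ksp = (0.548×10^-3)(1.128×10^-5) / 3.311×10^-9 = 1.87

Ω = 1.87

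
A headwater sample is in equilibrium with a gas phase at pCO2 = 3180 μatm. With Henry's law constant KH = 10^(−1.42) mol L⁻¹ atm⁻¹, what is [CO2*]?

KH = 10^(−1.42) = 3.802×10^-2 mol L⁻¹ atm⁻¹
[CO2*] = KH · pCO2 = 3.802×10^-2 × 3180×10^-6 atm = 1.21×10^-4 mol/L

[CO2*] = 121 μmol/L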